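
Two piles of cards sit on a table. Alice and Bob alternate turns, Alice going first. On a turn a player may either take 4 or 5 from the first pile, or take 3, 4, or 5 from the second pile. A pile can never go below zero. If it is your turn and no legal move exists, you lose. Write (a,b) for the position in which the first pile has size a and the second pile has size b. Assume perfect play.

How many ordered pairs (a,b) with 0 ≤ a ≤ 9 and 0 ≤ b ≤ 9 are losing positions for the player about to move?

39

Compute win/loss labels from the base case upward. A position with no move is L. Any other position is W if it can reach an L in one move, else L.
Every move lowers a or b (never raises either), so fill the grid row by row in increasing a, and left to right within a row: each cell's successors are then already labelled.
      b=0  b=1  b=2  b=3  b=4  b=5  b=6  b=7  b=8  b=9
a=0:    L    L    L    W    W    W    W    W    L    L
a=1:    L    L    L    W    W    W    W    W    L    L
a=2:    L    L    L    W    W    W    W    W    L    L
a=3:    L    L    L    W    W    W    W    W    L    L
a=4:    W    W    W    L    L    L    W    W    W    W
a=5:    W    W    W    L    L    L    W    W    W    W
a=6:    W    W    W    L    L    L    W    W    W    W
a=7:    W    W    W    L    L    L    W    W    W    W
a=8:    W    W    W    W    W    W    L    L    W    W
a=9:    L    L    L    W    W    W    W    W    L    L
Cells with no legal move (terminal, hence L): (0,0), (0,1), (0,2), (1,0), (1,1), (1,2), (2,0), (2,1), (2,2), (3,0), (3,1), (3,2).
The remaining L cells, each justified by listing all of its moves:
(0,8): only reaches (0,5)(W), (0,4)(W), (0,3)(W), all W → L
(0,9): only reaches (0,6)(W), (0,5)(W), (0,4)(W), all W → L
(1,8): only reaches (1,5)(W), (1,4)(W), (1,3)(W), all W → L
(1,9): only reaches (1,6)(W), (1,5)(W), (1,4)(W), all W → L
(2,8): only reaches (2,5)(W), (2,4)(W), (2,3)(W), all W → L
(2,9): only reaches (2,6)(W), (2,5)(W), (2,4)(W), all W → L
(3,8): only reaches (3,5)(W), (3,4)(W), (3,3)(W), all W → L
(3,9): only reaches (3,6)(W), (3,5)(W), (3,4)(W), all W → L
(4,3): only reaches (0,3)(W), (4,0)(W), all W → L
(4,4): only reaches (0,4)(W), (4,1)(W), (4,0)(W), all W → L
(4,5): only reaches (0,5)(W), (4,2)(W), (4,1)(W), (4,0)(W), all W → L
(5,3): only reaches (1,3)(W), (0,3)(W), (5,0)(W), all W → L
(5,4): only reaches (1,4)(W), (0,4)(W), (5,1)(W), (5,0)(W), all W → L
(5,5): only reaches (1,5)(W), (0,5)(W), (5,2)(W), (5,1)(W), (5,0)(W), all W → L
(6,3): only reaches (2,3)(W), (1,3)(W), (6,0)(W), all W → L
(6,4): only reaches (2,4)(W), (1,4)(W), (6,1)(W), (6,0)(W), all W → L
(6,5): only reaches (2,5)(W), (1,5)(W), (6,2)(W), (6,1)(W), (6,0)(W), all W → L
(7,3): only reaches (3,3)(W), (2,3)(W), (7,0)(W), all W → L
(7,4): only reaches (3,4)(W), (2,4)(W), (7,1)(W), (7,0)(W), all W → L
(7,5): only reaches (3,5)(W), (2,5)(W), (7,2)(W), (7,1)(W), (7,0)(W), all W → L
(8,6): only reaches (4,6)(W), (3,6)(W), (8,3)(W), (8,2)(W), (8,1)(W), all W → L
(8,7): only reaches (4,7)(W), (3,7)(W), (8,4)(W), (8,3)(W), (8,2)(W), all W → L
(9,0): only reaches (5,0)(W), (4,0)(W), all W → L
(9,1): only reaches (5,1)(W), (4,1)(W), all W → L
(9,2): only reaches (5,2)(W), (4,2)(W), all W → L
(9,8): only reaches (5,8)(W), (4,8)(W), (9,5)(W), (9,4)(W), (9,3)(W), all W → L
(9,9): only reaches (5,9)(W), (4,9)(W), (9,6)(W), (9,5)(W), (9,4)(W), all W → L
Every other cell has at least one move into one of the L cells above, so it is W.
L cells per row: a=0: 5, a=1: 5, a=2: 5, a=3: 5, a=4: 3, a=5: 3, a=6: 3, a=7: 3, a=8: 2, a=9: 5; total 39.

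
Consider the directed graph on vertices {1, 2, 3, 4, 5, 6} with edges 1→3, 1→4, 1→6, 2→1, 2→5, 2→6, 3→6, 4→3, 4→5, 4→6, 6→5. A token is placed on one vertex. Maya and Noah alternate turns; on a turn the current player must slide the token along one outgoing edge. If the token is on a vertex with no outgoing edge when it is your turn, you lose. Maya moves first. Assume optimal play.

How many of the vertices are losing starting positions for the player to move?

Build the W/L table. Terminal = L. A non-terminal position is W if it has a move to some L; otherwise it is L.
Every edge goes from a vertex to one that appears earlier in the order 5, 6, 3, 4, 1, 2, so processing vertices in that order labels each vertex after all of its successors.
5: no outgoing edge → L
6: reaches L-position 5 → W
3: only reaches 6(W), which is W → L
4: reaches L-position 3 → W
1: reaches L-position 3 → W
2: reaches L-position 5 → W
The L vertices are 3, 5; that is 2 in all.

2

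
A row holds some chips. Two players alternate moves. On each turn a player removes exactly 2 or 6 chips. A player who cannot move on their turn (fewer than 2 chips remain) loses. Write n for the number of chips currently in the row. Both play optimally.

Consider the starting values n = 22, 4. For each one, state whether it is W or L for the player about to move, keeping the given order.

22: W, 4: L

Label each position W (a win for the player to move) or L (a loss). A position with no legal move is L; any other position is W exactly when some move reaches an L, and L when every move reaches a W.
n=0: no move → L
n=1: no move → L
n=2: W (go to 0, an L position)
n=3: W (go to 1, an L position)
n=4: L (sole option 2(W) is W)
n=5: L (sole option 3(W) is W)
n=6: W (go to 4, an L position)
n=7: W (go to 5, an L position)
n=8: L (options 6(W), 2(W) are all W)
n=9: L (options 7(W), 3(W) are all W)
n=10: W (go to 8, an L position)
n=11: W (go to 9, an L position)
n=12: L (options 10(W), 6(W) are all W)
n=13: L (options 11(W), 7(W) are all W)
n=14: W (go to 12, an L position)
n=15: W (go to 13, an L position)
n=16: L (options 14(W), 10(W) are all W)
n=17: L (options 15(W), 11(W) are all W)
n=18: W (go to 16, an L position)
n=19: W (go to 17, an L position)
n=20: L (options 18(W), 14(W) are all W)
n=21: L (options 19(W), 15(W) are all W)
n=22: W (go to 20, an L position)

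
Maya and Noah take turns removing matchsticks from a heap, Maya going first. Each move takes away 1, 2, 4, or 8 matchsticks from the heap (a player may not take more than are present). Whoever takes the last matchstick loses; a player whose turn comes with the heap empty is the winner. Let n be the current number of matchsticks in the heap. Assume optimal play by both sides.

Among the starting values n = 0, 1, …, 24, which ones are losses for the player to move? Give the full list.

Classify positions by backward induction: terminal positions (no move available) are W. From any other position, the mover wins iff some move reaches an L.
n=0: no move; the opponent has just taken the last matchstick and therefore loses → W
n=1: only reaches 0(W), which is W → L
n=2: reaches L-position 1 → W
n=3: reaches L-position 1 → W
n=4: only reaches 3(W), 2(W), 0(W), all W → L
n=5: reaches L-position 4 → W
n=6: reaches L-position 4 → W
n=7: only reaches 6(W), 5(W), 3(W), all W → L
n=8: reaches L-position 7 → W
n=9: reaches L-position 7 → W
n=10: only reaches 9(W), 8(W), 6(W), 2(W), all W → L
n=11: reaches L-position 10 → W
n=12: reaches L-position 10 → W
n=13: only reaches 12(W), 11(W), 9(W), 5(W), all W → L
n=14: reaches L-position 13 → W
n=15: reaches L-position 13 → W
n=16: only reaches 15(W), 14(W), 12(W), 8(W), all W → L
n=17: reaches L-position 16 → W
n=18: reaches L-position 16 → W
n=19: only reaches 18(W), 17(W), 15(W), 11(W), all W → L
n=20: reaches L-position 19 → W
n=21: reaches L-position 19 → W
n=22: only reaches 21(W), 20(W), 18(W), 14(W), all W → L
n=23: reaches L-position 22 → W
n=24: reaches L-position 22 → W
Reading off the rows marked L gives the requested list; there are 8 such values of n.

1, 4, 7, 10, 13, 16, 19, 22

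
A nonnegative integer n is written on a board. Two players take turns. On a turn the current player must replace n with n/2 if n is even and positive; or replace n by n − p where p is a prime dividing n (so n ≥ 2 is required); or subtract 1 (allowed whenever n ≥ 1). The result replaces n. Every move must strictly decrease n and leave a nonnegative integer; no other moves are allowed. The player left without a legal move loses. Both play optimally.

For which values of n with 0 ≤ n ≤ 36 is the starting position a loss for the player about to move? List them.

0, 4, 9, 14, 20, 24, 30, 34

Compute win/loss labels from the base case upward. A position with no move is L. Any other position is W if it can reach an L in one move, else L.
n=0: no move → L
n=1: W (go to 0, an L position)
n=2: W (go to 0, an L position)
n=3: W (go to 0, an L position)
n=4: L (options 2(W), 3(W) are all W)
n=5: W (go to 0, an L position)
n=6: W (go to 4, an L position)
n=7: W (go to 0, an L position)
n=8: W (go to 4, an L position)
n=9: L (options 6(W), 8(W) are all W)
n=10: W (go to 9, an L position)
n=11: W (go to 0, an L position)
n=12: W (go to 9, an L position)
n=13: W (go to 0, an L position)
n=14: L (options 7(W), 12(W), 13(W) are all W)
n=15: W (go to 14, an L position)
n=16: W (go to 14, an L position)
n=17: W (go to 0, an L position)
n=18: W (go to 9, an L position)
n=19: W (go to 0, an L position)
n=20: L (options 10(W), 15(W), 18(W), 19(W) are all W)
n=21: W (go to 14, an L position)
n=22: W (go to 20, an L position)
n=23: W (go to 0, an L position)
n=24: L (options 12(W), 21(W), 22(W), 23(W) are all W)
n=25: W (go to 20, an L position)
n=26: W (go to 24, an L position)
n=27: W (go to 24, an L position)
n=28: W (go to 14, an L position)
n=29: W (go to 0, an L position)
n=30: L (options 15(W), 25(W), 27(W), 28(W), 29(W) are all W)
n=31: W (go to 0, an L position)
n=32: W (go to 30, an L position)
n=33: W (go to 30, an L position)
n=34: L (options 17(W), 32(W), 33(W) are all W)
n=35: W (go to 30, an L position)
n=36: W (go to 34, an L position)
The losing starting values of n are exactly the entries labelled L in this table (8 of them).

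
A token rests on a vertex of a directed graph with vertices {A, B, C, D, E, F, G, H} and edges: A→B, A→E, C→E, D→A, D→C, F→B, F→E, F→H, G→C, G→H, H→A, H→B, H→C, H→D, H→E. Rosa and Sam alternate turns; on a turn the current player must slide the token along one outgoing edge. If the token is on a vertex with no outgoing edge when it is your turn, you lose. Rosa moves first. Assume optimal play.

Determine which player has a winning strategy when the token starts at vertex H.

Rosa wins.

Work bottom-up. With no move the player to move loses. Otherwise the position is W if at least one move leads to an L position for the opponent, and L if every move leads to a W.
Every edge goes from a vertex to one that appears earlier in the order B, E, A, C, D, H, F, G, so processing vertices in that order labels each vertex after all of its successors.
B: no outgoing edge → L
E: no outgoing edge → L
A: →E(L), so W
C: →E(L), so W
D: →C(W), A(W) — all W, so L
H: →D(L), so W
F: →E(L), so W
G: →H(W), C(W) — all W, so L
From H Rosa can move to D, reaching an L position.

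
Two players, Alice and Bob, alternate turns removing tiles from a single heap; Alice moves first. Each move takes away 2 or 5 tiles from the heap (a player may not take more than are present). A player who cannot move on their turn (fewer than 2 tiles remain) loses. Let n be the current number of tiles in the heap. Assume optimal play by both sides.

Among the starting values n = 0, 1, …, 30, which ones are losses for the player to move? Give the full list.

0, 1, 4, 7, 8, 11, 14, 15, 18, 21, 22, 25, 28, 29

Label each position W (a win for the player to move) or L (a loss). A position with no legal move is L; any other position is W exactly when some move reaches an L, and L when every move reaches a W.
n=0: no move → L
n=1: no move → L
n=2: can move to 0, which is L ⇒ W
n=3: can move to 1, which is L ⇒ W
n=4: the only move is to 2(W), a W ⇒ L
n=5: can move to 0, which is L ⇒ W
n=6: can move to 4, which is L ⇒ W
n=7: moves to 5(W), 2(W); every one is W ⇒ L
n=8: moves to 6(W), 3(W); every one is W ⇒ L
n=9: can move to 7, which is L ⇒ W
n=10: can move to 8, which is L ⇒ W
n=11: moves to 9(W), 6(W); every one is W ⇒ L
n=12: can move to 7, which is L ⇒ W
n=13: can move to 11, which is L ⇒ W
n=14: moves to 12(W), 9(W); every one is W ⇒ L
n=15: moves to 13(W), 10(W); every one is W ⇒ L
n=16: can move to 14, which is L ⇒ W
n=17: can move to 15, which is L ⇒ W
n=18: moves to 16(W), 13(W); every one is W ⇒ L
n=19: can move to 14, which is L ⇒ W
n=20: can move to 18, which is L ⇒ W
n=21: moves to 19(W), 16(W); every one is W ⇒ L
n=22: moves to 20(W), 17(W); every one is W ⇒ L
n=23: can move to 21, which is L ⇒ W
n=24: can move to 22, which is L ⇒ W
n=25: moves to 23(W), 20(W); every one is W ⇒ L
n=26: can move to 21, which is L ⇒ W
n=27: can move to 25, which is L ⇒ W
n=28: moves to 26(W), 23(W); every one is W ⇒ L
n=29: moves to 27(W), 24(W); every one is W ⇒ L
n=30: can move to 28, which is L ⇒ W
Reading off the rows marked L gives the requested list; there are 14 such values of n.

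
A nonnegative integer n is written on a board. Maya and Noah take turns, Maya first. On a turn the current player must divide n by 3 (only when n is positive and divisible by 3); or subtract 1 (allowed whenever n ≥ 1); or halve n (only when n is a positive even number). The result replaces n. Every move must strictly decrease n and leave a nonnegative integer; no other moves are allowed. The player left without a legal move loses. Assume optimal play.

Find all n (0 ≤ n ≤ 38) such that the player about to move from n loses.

Work bottom-up. With no move the player to move loses. Otherwise the position is W if at least one move leads to an L position for the opponent, and L if every move leads to a W.
n=0: no move → L
n=1: W (go to 0, an L position)
n=2: L (sole option 1(W) is W)
n=3: W (go to 2, an L position)
n=4: W (go to 2, an L position)
n=5: L (sole option 4(W) is W)
n=6: W (go to 2, an L position)
n=7: L (sole option 6(W) is W)
n=8: W (go to 7, an L position)
n=9: L (options 3(W), 8(W) are all W)
n=10: W (go to 5, an L position)
n=11: L (sole option 10(W) is W)
n=12: W (go to 11, an L position)
n=13: L (sole option 12(W) is W)
n=14: W (go to 7, an L position)
n=15: W (go to 5, an L position)
n=16: L (options 8(W), 15(W) are all W)
n=17: W (go to 16, an L position)
n=18: W (go to 9, an L position)
n=19: L (sole option 18(W) is W)
n=20: W (go to 19, an L position)
n=21: W (go to 7, an L position)
n=22: W (go to 11, an L position)
n=23: L (sole option 22(W) is W)
n=24: W (go to 23, an L position)
n=25: L (sole option 24(W) is W)
n=26: W (go to 13, an L position)
n=27: W (go to 9, an L position)
n=28: L (options 14(W), 27(W) are all W)
n=29: W (go to 28, an L position)
n=30: L (options 10(W), 15(W), 29(W) are all W)
n=31: W (go to 30, an L position)
n=32: W (go to 16, an L position)
n=33: W (go to 11, an L position)
n=34: L (options 17(W), 33(W) are all W)
n=35: W (go to 34, an L position)
n=36: L (options 12(W), 18(W), 35(W) are all W)
n=37: W (go to 36, an L position)
n=38: W (go to 19, an L position)
The losing starting values of n are exactly the entries labelled L in this table (15 of them).

0, 2, 5, 7, 9, 11, 13, 16, 19, 23, 25, 28, 30, 34, 36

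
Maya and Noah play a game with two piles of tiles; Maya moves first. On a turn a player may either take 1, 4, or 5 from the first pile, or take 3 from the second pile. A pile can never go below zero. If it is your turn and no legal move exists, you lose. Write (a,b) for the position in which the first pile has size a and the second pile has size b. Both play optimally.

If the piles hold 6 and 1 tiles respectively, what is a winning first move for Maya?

Label each position W (a win for the player to move) or L (a loss). A position with no legal move is L; any other position is W exactly when some move reaches an L, and L when every move reaches a W.
No move ever increases a pile, so every position that can arise here has a ≤ 6 and b ≤ 1; it is enough to label the cells with 0 ≤ a ≤ 6 and 0 ≤ b ≤ 1.
Every move lowers a or b (never raises either), so fill the grid row by row in increasing a, and left to right within a row: each cell's successors are then already labelled.
      b=0  b=1
a=0:    L    L
a=1:    W    W
a=2:    L    L
a=3:    W    W
a=4:    W    W
a=5:    W    W
a=6:    W    W
Cells with no legal move (terminal, hence L): (0,0), (0,1).
The remaining L cells, each justified by listing all of its moves:
(2,0): the only move is to (1,0)(W), a W ⇒ L
(2,1): the only move is to (1,1)(W), a W ⇒ L
Every other cell has at least one move into one of the L cells above, so it is W.
From (6,1), the L positions reachable in one move are: (2,1).

Move to (2,1).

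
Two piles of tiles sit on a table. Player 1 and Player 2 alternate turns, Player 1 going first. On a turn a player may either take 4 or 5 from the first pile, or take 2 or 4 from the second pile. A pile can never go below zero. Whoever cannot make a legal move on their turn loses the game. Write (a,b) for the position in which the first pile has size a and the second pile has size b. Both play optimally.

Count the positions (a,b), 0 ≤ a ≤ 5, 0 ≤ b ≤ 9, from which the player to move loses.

24

Use the standard recursion: the mover loses at a terminal position; elsewhere, the mover wins exactly when some move hands the opponent an L position.
Every move lowers a or b (never raises either), so fill the grid row by row in increasing a, and left to right within a row: each cell's successors are then already labelled.
      b=0  b=1  b=2  b=3  b=4  b=5  b=6  b=7  b=8  b=9
a=0:    L    L    W    W    W    W    L    L    W    W
a=1:    L    L    W    W    W    W    L    L    W    W
a=2:    L    L    W    W    W    W    L    L    W    W
a=3:    L    L    W    W    W    W    L    L    W    W
a=4:    W    W    L    L    W    W    W    W    L    L
a=5:    W    W    L    L    W    W    W    W    L    L
Cells with no legal move (terminal, hence L): (0,0), (0,1), (1,0), (1,1), (2,0), (2,1), (3,0), (3,1).
The remaining L cells, each justified by listing all of its moves:
(0,6): L (options (0,4)(W), (0,2)(W) are all W)
(0,7): L (options (0,5)(W), (0,3)(W) are all W)
(1,6): L (options (1,4)(W), (1,2)(W) are all W)
(1,7): L (options (1,5)(W), (1,3)(W) are all W)
(2,6): L (options (2,4)(W), (2,2)(W) are all W)
(2,7): L (options (2,5)(W), (2,3)(W) are all W)
(3,6): L (options (3,4)(W), (3,2)(W) are all W)
(3,7): L (options (3,5)(W), (3,3)(W) are all W)
(4,2): L (options (0,2)(W), (4,0)(W) are all W)
(4,3): L (options (0,3)(W), (4,1)(W) are all W)
(4,8): L (options (0,8)(W), (4,6)(W), (4,4)(W) are all W)
(4,9): L (options (0,9)(W), (4,7)(W), (4,5)(W) are all W)
(5,2): L (options (1,2)(W), (0,2)(W), (5,0)(W) are all W)
(5,3): L (options (1,3)(W), (0,3)(W), (5,1)(W) are all W)
(5,8): L (options (1,8)(W), (0,8)(W), (5,6)(W), (5,4)(W) are all W)
(5,9): L (options (1,9)(W), (0,9)(W), (5,7)(W), (5,5)(W) are all W)
Every other cell has at least one move into one of the L cells above, so it is W.
L cells per row: a=0: 4, a=1: 4, a=2: 4, a=3: 4, a=4: 4, a=5: 4; total 24.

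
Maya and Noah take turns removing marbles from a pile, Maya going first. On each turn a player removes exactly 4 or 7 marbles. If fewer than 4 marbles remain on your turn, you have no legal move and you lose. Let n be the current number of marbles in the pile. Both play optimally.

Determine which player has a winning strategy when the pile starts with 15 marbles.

Compute win/loss labels from the base case upward. A position with no move is L. Any other position is W if it can reach an L in one move, else L.
n=0: no move → L
n=1: no move → L
n=2: no move → L
n=3: no move → L
n=4: W (go to 0, an L position)
n=5: W (go to 1, an L position)
n=6: W (go to 2, an L position)
n=7: W (go to 3, an L position)
n=8: W (go to 1, an L position)
n=9: W (go to 2, an L position)
n=10: W (go to 3, an L position)
n=11: L (options 7(W), 4(W) are all W)
n=12: L (options 8(W), 5(W) are all W)
n=13: L (options 9(W), 6(W) are all W)
n=14: L (options 10(W), 7(W) are all W)
n=15: W (go to 11, an L position)
From 15 Maya can remove 4, leaving 11, reaching an L position.

Maya wins.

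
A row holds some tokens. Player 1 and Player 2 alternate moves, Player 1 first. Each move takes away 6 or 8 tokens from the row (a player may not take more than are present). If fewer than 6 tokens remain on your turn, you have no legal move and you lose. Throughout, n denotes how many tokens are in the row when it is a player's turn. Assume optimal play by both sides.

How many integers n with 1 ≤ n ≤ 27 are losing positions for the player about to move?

11

Classify positions by backward induction: terminal positions (no move available) are L. From any other position, the mover wins iff some move reaches an L.
n=0: no move → L
n=1: no move → L
n=2: no move → L
n=3: no move → L
n=4: no move → L
n=5: no move → L
n=6: reaches L-position 0 → W
n=7: reaches L-position 1 → W
n=8: reaches L-position 2 → W
n=9: reaches L-position 3 → W
n=10: reaches L-position 4 → W
n=11: reaches L-position 5 → W
n=12: reaches L-position 4 → W
n=13: reaches L-position 5 → W
n=14: only reaches 8(W), 6(W), all W → L
n=15: only reaches 9(W), 7(W), all W → L
n=16: only reaches 10(W), 8(W), all W → L
n=17: only reaches 11(W), 9(W), all W → L
n=18: only reaches 12(W), 10(W), all W → L
n=19: only reaches 13(W), 11(W), all W → L
n=20: reaches L-position 14 → W
n=21: reaches L-position 15 → W
n=22: reaches L-position 16 → W
n=23: reaches L-position 17 → W
n=24: reaches L-position 18 → W
n=25: reaches L-position 19 → W
n=26: reaches L-position 18 → W
n=27: reaches L-position 19 → W
L entries with 1 ≤ n ≤ 27 (n=0 is outside the asked range and is not counted): n = 1, 2, 3, 4, 5, 14, 15, 16, 17, 18, 19; that makes 11.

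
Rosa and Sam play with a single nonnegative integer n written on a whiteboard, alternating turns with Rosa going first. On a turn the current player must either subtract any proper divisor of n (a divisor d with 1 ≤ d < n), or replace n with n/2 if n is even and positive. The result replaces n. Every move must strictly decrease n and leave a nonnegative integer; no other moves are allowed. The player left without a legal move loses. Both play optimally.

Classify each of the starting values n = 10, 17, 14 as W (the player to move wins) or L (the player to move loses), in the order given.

10: W, 17: L, 14: W

Label each position W (a win for the player to move) or L (a loss). A position with no legal move is L; any other position is W exactly when some move reaches an L, and L when every move reaches a W.
n=0: no move → L
n=1: no move → L
n=2: →1(L), so W
n=3: →2(W) only, which is W, so L
n=4: →3(L), so W
n=5: →4(W) only, which is W, so L
n=6: →3(L), so W
n=7: →6(W) only, which is W, so L
n=8: →7(L), so W
n=9: →6(W), 8(W) — all W, so L
n=10: →5(L), so W
n=11: →10(W) only, which is W, so L
n=12: →9(L), so W
n=13: →12(W) only, which is W, so L
n=14: →7(L), so W
n=15: →10(W), 12(W), 14(W) — all W, so L
n=16: →15(L), so W
n=17: →16(W) only, which is W, so L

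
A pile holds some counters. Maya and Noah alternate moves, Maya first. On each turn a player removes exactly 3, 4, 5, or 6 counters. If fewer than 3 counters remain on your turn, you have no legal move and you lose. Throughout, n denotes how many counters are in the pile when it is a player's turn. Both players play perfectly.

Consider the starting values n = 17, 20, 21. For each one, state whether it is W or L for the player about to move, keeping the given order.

Work bottom-up. With no move the player to move loses. Otherwise the position is W if at least one move leads to an L position for the opponent, and L if every move leads to a W.
n=0: no move → L
n=1: no move → L
n=2: no move → L
n=3: →0(L), so W
n=4: →1(L), so W
n=5: →2(L), so W
n=6: →2(L), so W
n=7: →2(L), so W
n=8: →2(L), so W
n=9: →6(W), 5(W), 4(W), 3(W) — all W, so L
n=10: →7(W), 6(W), 5(W), 4(W) — all W, so L
n=11: →8(W), 7(W), 6(W), 5(W) — all W, so L
n=12: →9(L), so W
n=13: →10(L), so W
n=14: →11(L), so W
n=15: →11(L), so W
n=16: →11(L), so W
n=17: →11(L), so W
n=18: →15(W), 14(W), 13(W), 12(W) — all W, so L
n=19: →16(W), 15(W), 14(W), 13(W) — all W, so L
n=20: →17(W), 16(W), 15(W), 14(W) — all W, so L
n=21: →18(L), so W

17: W, 20: L, 21: W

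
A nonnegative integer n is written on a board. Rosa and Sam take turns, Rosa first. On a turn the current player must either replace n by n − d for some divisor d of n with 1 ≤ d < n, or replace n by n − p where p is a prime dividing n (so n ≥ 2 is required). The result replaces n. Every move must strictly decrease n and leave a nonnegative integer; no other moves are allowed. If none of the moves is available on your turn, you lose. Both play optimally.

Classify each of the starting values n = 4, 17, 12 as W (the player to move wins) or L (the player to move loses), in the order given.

Classify positions by backward induction: terminal positions (no move available) are L. From any other position, the mover wins iff some move reaches an L.
n=0: no move → L
n=1: no move → L
n=2: reaches L-position 0 → W
n=3: reaches L-position 0 → W
n=4: only reaches 2(W), 3(W), all W → L
n=5: reaches L-position 0 → W
n=6: reaches L-position 4 → W
n=7: reaches L-position 0 → W
n=8: reaches L-position 4 → W
n=9: only reaches 6(W), 8(W), all W → L
n=10: reaches L-position 9 → W
n=11: reaches L-position 0 → W
n=12: reaches L-position 9 → W
n=13: reaches L-position 0 → W
n=14: only reaches 7(W), 12(W), 13(W), all W → L
n=15: reaches L-position 14 → W
n=16: reaches L-position 14 → W
n=17: reaches L-position 0 → W

4: L, 17: W, 12: W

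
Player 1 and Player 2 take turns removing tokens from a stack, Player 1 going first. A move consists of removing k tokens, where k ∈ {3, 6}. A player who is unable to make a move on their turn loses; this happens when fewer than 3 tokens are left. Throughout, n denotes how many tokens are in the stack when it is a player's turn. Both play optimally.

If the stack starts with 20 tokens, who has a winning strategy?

Build the W/L table. Terminal = L. A non-terminal position is W if it has a move to some L; otherwise it is L.
n=0: no move → L
n=1: no move → L
n=2: no move → L
n=3: can move to 0, which is L ⇒ W
n=4: can move to 1, which is L ⇒ W
n=5: can move to 2, which is L ⇒ W
n=6: can move to 0, which is L ⇒ W
n=7: can move to 1, which is L ⇒ W
n=8: can move to 2, which is L ⇒ W
n=9: moves to 6(W), 3(W); every one is W ⇒ L
n=10: moves to 7(W), 4(W); every one is W ⇒ L
n=11: moves to 8(W), 5(W); every one is W ⇒ L
n=12: can move to 9, which is L ⇒ W
n=13: can move to 10, which is L ⇒ W
n=14: can move to 11, which is L ⇒ W
n=15: can move to 9, which is L ⇒ W
n=16: can move to 10, which is L ⇒ W
n=17: can move to 11, which is L ⇒ W
n=18: moves to 15(W), 12(W); every one is W ⇒ L
n=19: moves to 16(W), 13(W); every one is W ⇒ L
n=20: moves to 17(W), 14(W); every one is W ⇒ L
The starting position 20 is L: whatever Player 1 does, the opponent receives a W position.

Player 2 wins.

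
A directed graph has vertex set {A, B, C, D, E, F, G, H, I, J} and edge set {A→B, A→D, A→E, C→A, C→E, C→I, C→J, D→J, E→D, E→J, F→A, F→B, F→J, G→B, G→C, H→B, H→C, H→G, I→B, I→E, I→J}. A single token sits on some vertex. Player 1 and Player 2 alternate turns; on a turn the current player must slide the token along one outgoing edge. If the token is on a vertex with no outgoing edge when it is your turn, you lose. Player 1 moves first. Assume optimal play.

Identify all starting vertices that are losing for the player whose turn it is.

Build the W/L table. Terminal = L. A non-terminal position is W if it has a move to some L; otherwise it is L.
Every edge goes from a vertex to one that appears earlier in the order B, J, D, E, A, I, C, F, G, H, so processing vertices in that order labels each vertex after all of its successors.
B: no outgoing edge → L
J: no outgoing edge → L
D: reaches L-position J → W
E: reaches L-position J → W
A: reaches L-position B → W
I: reaches L-position J → W
C: reaches L-position J → W
F: reaches L-position J → W
G: reaches L-position B → W
H: reaches L-position B → W
Reading off the rows marked L gives the requested list; there are 2 such vertices.

B, J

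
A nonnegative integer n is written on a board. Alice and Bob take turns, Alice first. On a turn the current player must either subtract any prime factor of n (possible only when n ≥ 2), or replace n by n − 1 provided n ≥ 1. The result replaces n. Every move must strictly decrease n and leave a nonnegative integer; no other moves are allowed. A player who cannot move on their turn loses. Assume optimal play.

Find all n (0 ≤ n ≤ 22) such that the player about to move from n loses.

Compute win/loss labels from the base case upward. A position with no move is L. Any other position is W if it can reach an L in one move, else L.
n=0: no move → L
n=1: reaches L-position 0 → W
n=2: reaches L-position 0 → W
n=3: reaches L-position 0 → W
n=4: only reaches 2(W), 3(W), all W → L
n=5: reaches L-position 0 → W
n=6: reaches L-position 4 → W
n=7: reaches L-position 0 → W
n=8: only reaches 6(W), 7(W), all W → L
n=9: reaches L-position 8 → W
n=10: reaches L-position 8 → W
n=11: reaches L-position 0 → W
n=12: only reaches 9(W), 10(W), 11(W), all W → L
n=13: reaches L-position 0 → W
n=14: reaches L-position 12 → W
n=15: reaches L-position 12 → W
n=16: only reaches 14(W), 15(W), all W → L
n=17: reaches L-position 0 → W
n=18: reaches L-position 16 → W
n=19: reaches L-position 0 → W
n=20: only reaches 15(W), 18(W), 19(W), all W → L
n=21: reaches L-position 20 → W
n=22: reaches L-position 20 → W
The losing starting values of n are exactly the entries labelled L in this table (6 of them).

0, 4, 8, 12, 16, 20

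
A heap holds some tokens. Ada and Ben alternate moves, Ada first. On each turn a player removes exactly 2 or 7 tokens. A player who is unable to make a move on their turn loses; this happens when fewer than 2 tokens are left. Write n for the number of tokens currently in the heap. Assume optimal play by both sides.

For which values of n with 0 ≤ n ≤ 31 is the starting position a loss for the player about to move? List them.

0, 1, 4, 5, 9, 10, 13, 14, 18, 19, 22, 23, 27, 28, 31

Positions with no move are L. A position that does have a move is losing for the player to move precisely when every available move leads to a winning position for the opponent. Fill in the labels:
n=0: no move → L
n=1: no move → L
n=2: reaches L-position 0 → W
n=3: reaches L-position 1 → W
n=4: only reaches 2(W), which is W → L
n=5: only reaches 3(W), which is W → L
n=6: reaches L-position 4 → W
n=7: reaches L-position 5 → W
n=8: reaches L-position 1 → W
n=9: only reaches 7(W), 2(W), all W → L
n=10: only reaches 8(W), 3(W), all W → L
n=11: reaches L-position 9 → W
n=12: reaches L-position 10 → W
n=13: only reaches 11(W), 6(W), all W → L
n=14: only reaches 12(W), 7(W), all W → L
n=15: reaches L-position 13 → W
n=16: reaches L-position 14 → W
n=17: reaches L-position 10 → W
n=18: only reaches 16(W), 11(W), all W → L
n=19: only reaches 17(W), 12(W), all W → L
n=20: reaches L-position 18 → W
n=21: reaches L-position 19 → W
n=22: only reaches 20(W), 15(W), all W → L
n=23: only reaches 21(W), 16(W), all W → L
n=24: reaches L-position 22 → W
n=25: reaches L-position 23 → W
n=26: reaches L-position 19 → W
n=27: only reaches 25(W), 20(W), all W → L
n=28: only reaches 26(W), 21(W), all W → L
n=29: reaches L-position 27 → W
n=30: reaches L-position 28 → W
n=31: only reaches 29(W), 24(W), all W → L
Reading off the rows marked L gives the requested list; there are 15 such values of n.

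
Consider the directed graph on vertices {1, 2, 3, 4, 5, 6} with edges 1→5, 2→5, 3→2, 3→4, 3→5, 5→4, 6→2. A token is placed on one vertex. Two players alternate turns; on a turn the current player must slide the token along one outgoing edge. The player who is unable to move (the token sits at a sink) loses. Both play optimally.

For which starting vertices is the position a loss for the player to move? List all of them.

Label each position W (a win for the player to move) or L (a loss). A position with no legal move is L; any other position is W exactly when some move reaches an L, and L when every move reaches a W.
Every edge goes from a vertex to one that appears earlier in the order 4, 5, 1, 2, 3, 6, so processing vertices in that order labels each vertex after all of its successors.
4: no outgoing edge → L
5: can move to 4, which is L ⇒ W
1: the only move is to 5(W), a W ⇒ L
2: the only move is to 5(W), a W ⇒ L
3: can move to 2, which is L ⇒ W
6: can move to 2, which is L ⇒ W
Reading off the rows marked L gives the requested list; there are 3 such vertices.

1, 2, 4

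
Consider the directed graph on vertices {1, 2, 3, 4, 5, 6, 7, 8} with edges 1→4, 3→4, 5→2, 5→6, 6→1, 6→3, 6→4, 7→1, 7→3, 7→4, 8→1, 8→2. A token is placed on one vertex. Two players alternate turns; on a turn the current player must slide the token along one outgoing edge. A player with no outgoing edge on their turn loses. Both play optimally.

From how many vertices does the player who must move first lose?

Positions with no move are L. A position that does have a move is losing for the player to move precisely when every available move leads to a winning position for the opponent. Fill in the labels:
Every edge goes from a vertex to one that appears earlier in the order 4, 2, 3, 1, 7, 6, 8, 5, so processing vertices in that order labels each vertex after all of its successors.
4: no outgoing edge → L
2: no outgoing edge → L
3: reaches L-position 4 → W
1: reaches L-position 4 → W
7: reaches L-position 4 → W
6: reaches L-position 4 → W
8: reaches L-position 2 → W
5: reaches L-position 2 → W
The L vertices are 2, 4; that is 2 in all.

2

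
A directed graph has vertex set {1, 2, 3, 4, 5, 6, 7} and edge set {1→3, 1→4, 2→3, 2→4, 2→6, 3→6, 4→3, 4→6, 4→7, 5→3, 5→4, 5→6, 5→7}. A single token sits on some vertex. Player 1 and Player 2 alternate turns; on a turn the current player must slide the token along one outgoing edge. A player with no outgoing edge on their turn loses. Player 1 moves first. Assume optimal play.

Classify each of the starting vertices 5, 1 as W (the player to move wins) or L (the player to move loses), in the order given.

5: W, 1: L

Classify positions by backward induction: terminal positions (no move available) are L. From any other position, the mover wins iff some move reaches an L.
Every edge goes from a vertex to one that appears earlier in the order 7, 6, 3, 4, 5, 2, 1, so processing vertices in that order labels each vertex after all of its successors.
7: no outgoing edge → L
6: no outgoing edge → L
3: →6(L), so W
4: →6(L), so W
5: →6(L), so W
2: →6(L), so W
1: →4(W), 3(W) — all W, so L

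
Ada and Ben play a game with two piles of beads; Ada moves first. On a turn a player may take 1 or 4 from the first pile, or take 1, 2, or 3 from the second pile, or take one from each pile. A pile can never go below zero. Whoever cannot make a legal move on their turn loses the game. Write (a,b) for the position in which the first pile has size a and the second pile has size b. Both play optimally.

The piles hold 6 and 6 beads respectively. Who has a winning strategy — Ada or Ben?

Work bottom-up. With no move the player to move loses. Otherwise the position is W if at least one move leads to an L position for the opponent, and L if every move leads to a W.
No move ever increases a pile, so every position that can arise here has a ≤ 6 and b ≤ 6; it is enough to label the cells with 0 ≤ a ≤ 6 and 0 ≤ b ≤ 6.
Every move lowers a or b (never raises either), so fill the grid row by row in increasing a, and left to right within a row: each cell's successors are then already labelled.
      b=0  b=1  b=2  b=3  b=4  b=5  b=6
a=0:    L    W    W    W    L    W    W
a=1:    W    W    L    W    W    W    L
a=2:    L    W    W    W    L    W    W
a=3:    W    W    L    W    W    W    L
a=4:    W    L    W    W    W    L    W
a=5:    L    W    W    W    L    W    W
a=6:    W    W    L    W    W    W    L
Cells with no legal move (terminal, hence L): (0,0).
The remaining L cells, each justified by listing all of its moves:
(0,4): L (options (0,3)(W), (0,2)(W), (0,1)(W) are all W)
(1,2): L (options (0,2)(W), (1,1)(W), (1,0)(W), (0,1)(W) are all W)
(1,6): L (options (0,6)(W), (1,5)(W), (1,4)(W), (1,3)(W), (0,5)(W) are all W)
(2,0): L (sole option (1,0)(W) is W)
(2,4): L (options (1,4)(W), (2,3)(W), (2,2)(W), (2,1)(W), (1,3)(W) are all W)
(3,2): L (options (2,2)(W), (3,1)(W), (3,0)(W), (2,1)(W) are all W)
(3,6): L (options (2,6)(W), (3,5)(W), (3,4)(W), (3,3)(W), (2,5)(W) are all W)
(4,1): L (options (3,1)(W), (0,1)(W), (4,0)(W), (3,0)(W) are all W)
(4,5): L (options (3,5)(W), (0,5)(W), (4,4)(W), (4,3)(W), (4,2)(W), (3,4)(W) are all W)
(5,0): L (options (4,0)(W), (1,0)(W) are all W)
(5,4): L (options (4,4)(W), (1,4)(W), (5,3)(W), (5,2)(W), (5,1)(W), (4,3)(W) are all W)
(6,2): L (options (5,2)(W), (2,2)(W), (6,1)(W), (6,0)(W), (5,1)(W) are all W)
(6,6): L (options (5,6)(W), (2,6)(W), (6,5)(W), (6,4)(W), (6,3)(W), (5,5)(W) are all W)
Every other cell has at least one move into one of the L cells above, so it is W.
The starting position (6,6) is L: whatever Ada does, the opponent receives a W position.

Ben wins.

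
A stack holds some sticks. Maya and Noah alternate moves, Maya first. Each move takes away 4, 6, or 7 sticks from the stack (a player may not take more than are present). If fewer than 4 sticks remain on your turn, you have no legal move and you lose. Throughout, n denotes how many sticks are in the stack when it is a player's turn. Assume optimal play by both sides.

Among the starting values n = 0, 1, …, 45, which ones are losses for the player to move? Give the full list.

Positions with no move are L. A position that does have a move is losing for the player to move precisely when every available move leads to a winning position for the opponent. Fill in the labels:
n=0: no move → L
n=1: no move → L
n=2: no move → L
n=3: no move → L
n=4: reaches L-position 0 → W
n=5: reaches L-position 1 → W
n=6: reaches L-position 2 → W
n=7: reaches L-position 3 → W
n=8: reaches L-position 2 → W
n=9: reaches L-position 3 → W
n=10: reaches L-position 3 → W
n=11: only reaches 7(W), 5(W), 4(W), all W → L
n=12: only reaches 8(W), 6(W), 5(W), all W → L
n=13: only reaches 9(W), 7(W), 6(W), all W → L
n=14: only reaches 10(W), 8(W), 7(W), all W → L
n=15: reaches L-position 11 → W
n=16: reaches L-position 12 → W
n=17: reaches L-position 13 → W
n=18: reaches L-position 14 → W
n=19: reaches L-position 13 → W
n=20: reaches L-position 14 → W
n=21: reaches L-position 14 → W
n=22: only reaches 18(W), 16(W), 15(W), all W → L
n=23: only reaches 19(W), 17(W), 16(W), all W → L
n=24: only reaches 20(W), 18(W), 17(W), all W → L
n=25: only reaches 21(W), 19(W), 18(W), all W → L
n=26: reaches L-position 22 → W
n=27: reaches L-position 23 → W
n=28: reaches L-position 24 → W
n=29: reaches L-position 25 → W
n=30: reaches L-position 24 → W
n=31: reaches L-position 25 → W
n=32: reaches L-position 25 → W
n=33: only reaches 29(W), 27(W), 26(W), all W → L
n=34: only reaches 30(W), 28(W), 27(W), all W → L
n=35: only reaches 31(W), 29(W), 28(W), all W → L
n=36: only reaches 32(W), 30(W), 29(W), all W → L
n=37: reaches L-position 33 → W
n=38: reaches L-position 34 → W
n=39: reaches L-position 35 → W
n=40: reaches L-position 36 → W
n=41: reaches L-position 35 → W
n=42: reaches L-position 36 → W
n=43: reaches L-position 36 → W
n=44: only reaches 40(W), 38(W), 37(W), all W → L
n=45: only reaches 41(W), 39(W), 38(W), all W → L
Reading off the rows marked L gives the requested list; there are 18 such values of n.

0, 1, 2, 3, 11, 12, 13, 14, 22, 23, 24, 25, 33, 34, 35, 36, 44, 45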